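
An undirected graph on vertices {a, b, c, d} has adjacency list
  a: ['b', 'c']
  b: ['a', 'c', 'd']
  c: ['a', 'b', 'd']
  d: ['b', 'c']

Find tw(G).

A width-2 tree decomposition is:
Bags: B1 = {a, b, c}  B2 = {b, c, d}
Tree: B1–B2
The largest bag has 3 vertices, giving width 2; this decomposition certifies tw(G) ≤ 2. On the other hand G contains the 3-clique {b, c, d}. A clique must lie in a single bag of any decomposition, so no decomposition can have width below 2. Therefore the treewidth is 2.

2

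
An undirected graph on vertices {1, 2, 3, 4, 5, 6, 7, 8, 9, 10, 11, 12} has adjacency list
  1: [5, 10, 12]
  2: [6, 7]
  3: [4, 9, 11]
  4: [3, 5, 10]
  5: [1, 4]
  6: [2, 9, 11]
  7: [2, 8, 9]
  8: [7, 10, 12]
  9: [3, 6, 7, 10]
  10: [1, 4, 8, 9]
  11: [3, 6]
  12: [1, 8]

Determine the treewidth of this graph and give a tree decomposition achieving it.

Every bag has size at most 4, so the width is 4 − 1 = 3 and tw(G) ≤ 3. For the lower bound: the 4 vertex sets {2,6,11}, {7}, {9}, {3,4,8,10} are disjoint, each induces a connected subgraph, and every pair is joined by at least one edge of G. Contracting each set to a single vertex therefore yields K_{4} as a minor, and since treewidth is minor-monotone, tw(G) ≥ tw(K_{4}) = 3. The upper and lower bounds meet at 3, so that is the treewidth.

Treewidth 3.
One optimal decomposition is:
Bags: B1 = {2, 6, 7, 11}  B2 = {6, 7, 9, 11}  B3 = {3, 7, 9, 11}  B4 = {3, 7, 8, 9}  B5 = {3, 8, 9, 10}  B6 = {3, 4, 8, 10}  B7 = {4, 8, 10, 12}  B8 = {1, 4, 10, 12}  B9 = {1, 4, 5, 12}
Tree: B1–B2, B2–B3, B3–B4, B4–B5, B5–B6, B6–B7, B7–B8, B8–B9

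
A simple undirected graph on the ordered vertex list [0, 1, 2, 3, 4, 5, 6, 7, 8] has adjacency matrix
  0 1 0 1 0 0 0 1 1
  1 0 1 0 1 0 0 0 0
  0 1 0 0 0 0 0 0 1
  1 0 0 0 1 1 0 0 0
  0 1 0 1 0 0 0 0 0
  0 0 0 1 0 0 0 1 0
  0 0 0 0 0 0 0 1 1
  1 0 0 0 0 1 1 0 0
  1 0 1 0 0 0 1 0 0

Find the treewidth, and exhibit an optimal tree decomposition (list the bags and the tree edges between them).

Treewidth 3.
One such decomposition:
Bags: B1 = {3, 4, 5, 7}  B2 = {0, 3, 4, 7}  B3 = {0, 1, 4, 7}  B4 = {0, 1, 6, 7}  B5 = {0, 1, 6, 8}  B6 = {1, 2, 6, 8}
Tree: B1–B2, B2–B3, B3–B4, B4–B5, B5–B6

Each bag holds 4 vertices, so the decomposition has width 3, which upper-bounds the treewidth. For the lower bound: the 4 vertex sets {3,4,5}, {7}, {0}, {1,2,6,8} are disjoint, each induces a connected subgraph, and every pair is joined by at least one edge of G. Contracting each set to a single vertex therefore yields K_{4} as a minor, and since treewidth is minor-monotone, tw(G) ≥ tw(K_{4}) = 3. The upper and lower bounds meet at 3, so that is the treewidth.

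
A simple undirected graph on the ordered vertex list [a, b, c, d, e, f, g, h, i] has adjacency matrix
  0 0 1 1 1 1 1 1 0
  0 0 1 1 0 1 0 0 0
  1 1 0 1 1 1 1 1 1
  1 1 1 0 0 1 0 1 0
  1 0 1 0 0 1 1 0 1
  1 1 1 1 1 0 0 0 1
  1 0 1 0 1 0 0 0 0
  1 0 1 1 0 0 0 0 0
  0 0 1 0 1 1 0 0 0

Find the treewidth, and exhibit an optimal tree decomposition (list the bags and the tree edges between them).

Treewidth 3.
One such decomposition:
Bags: B1 = {a, c, d, f}  B2 = {a, c, e, f}  B3 = {b, c, d, f}  B4 = {c, e, f, i}  B5 = {a, c, d, h}  B6 = {a, c, e, g}
Tree: B1–B2, B1–B3, B2–B4, B1–B5, B2–B6

Each bag holds 4 vertices, so the decomposition has width 3, which upper-bounds the treewidth. Conversely, {a, c, e, g} is a clique of size 4, and the vertices of any clique must share a bag in every tree decomposition; so some bag has ≥ 4 vertices and tw(G) ≥ 3. Hence tw(G) = 3 exactly.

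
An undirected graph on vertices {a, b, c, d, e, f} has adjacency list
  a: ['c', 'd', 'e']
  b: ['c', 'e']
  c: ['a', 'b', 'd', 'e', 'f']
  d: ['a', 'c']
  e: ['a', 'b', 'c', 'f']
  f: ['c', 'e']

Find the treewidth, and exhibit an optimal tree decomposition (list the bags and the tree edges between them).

Treewidth 2.
One optimal decomposition is:
Bags: B1 = {b, c, e}  B2 = {c, e, f}  B3 = {a, c, e}  B4 = {a, c, d}
Tree: B1–B2, B1–B3, B3–B4

Each bag holds 3 vertices, so the decomposition has width 2, which upper-bounds the treewidth. On the other hand G contains the 3-clique {a, c, d}. A clique must lie in a single bag of any decomposition, so no decomposition can have width below 2. Therefore the treewidth is 2.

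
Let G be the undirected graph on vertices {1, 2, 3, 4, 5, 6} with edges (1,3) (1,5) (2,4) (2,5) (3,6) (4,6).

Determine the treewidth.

A width-2 tree decomposition is:
Bags: B1 = {2, 4, 5}  B2 = {1, 4, 5}  B3 = {1, 3, 4}  B4 = {3, 4, 6}
Tree: B1–B2, B2–B3, B3–B4
Each bag holds 3 vertices, so the decomposition has width 2, which upper-bounds the treewidth. For the lower bound, G contains the cycle 4–2–5–1–3–6–4, so G is not a forest; only forests have treewidth ≤ 1, hence tw(G) ≥ 2. Combining the bounds, tw(G) = 2.

2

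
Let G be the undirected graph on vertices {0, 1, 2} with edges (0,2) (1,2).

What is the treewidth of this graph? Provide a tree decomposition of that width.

The largest bag has 2 vertices, giving width 1; this decomposition certifies tw(G) ≤ 1. Any graph with an edge has treewidth ≥ 1, and G has the edge 0–2. Combining the bounds, tw(G) = 1.

Treewidth 1.
One optimal decomposition is:
Bags: B1 = {0, 2}  B2 = {1, 2}
Tree: B1–B2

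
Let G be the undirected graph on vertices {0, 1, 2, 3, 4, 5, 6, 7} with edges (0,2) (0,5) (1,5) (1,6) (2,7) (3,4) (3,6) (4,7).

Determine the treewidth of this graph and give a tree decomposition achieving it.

Every bag has size at most 3, so the width is 3 − 1 = 2 and tw(G) ≤ 2. Since 1–6–3–4–7–2–0–5–1 is a cycle in G, G is not acyclic. Forests are exactly the graphs of treewidth ≤ 1, so tw(G) ≥ 2. The upper and lower bounds meet at 2, so that is the treewidth.

Treewidth 2.
One such decomposition:
Bags: B1 = {1, 3, 6}  B2 = {1, 3, 4}  B3 = {1, 4, 7}  B4 = {1, 2, 7}  B5 = {0, 1, 2}  B6 = {0, 1, 5}
Tree: B1–B2, B2–B3, B3–B4, B4–B5, B5–B6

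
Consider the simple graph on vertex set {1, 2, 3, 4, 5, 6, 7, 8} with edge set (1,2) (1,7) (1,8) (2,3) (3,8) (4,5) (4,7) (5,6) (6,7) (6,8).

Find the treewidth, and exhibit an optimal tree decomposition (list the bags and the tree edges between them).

Every bag has size at most 3, so the width is 3 − 1 = 2 and tw(G) ≤ 2. Since 3–2–1–8–3 is a cycle in G, G is not acyclic. Forests are exactly the graphs of treewidth ≤ 1, so tw(G) ≥ 2. Hence tw(G) = 2 exactly.

Treewidth 2.
One such decomposition:
Bags: B1 = {2, 3, 8}  B2 = {1, 2, 8}  B3 = {1, 6, 8}  B4 = {1, 6, 7}  B5 = {5, 6, 7}  B6 = {4, 5, 7}
Tree: B1–B2, B2–B3, B3–B4, B4–B5, B5–B6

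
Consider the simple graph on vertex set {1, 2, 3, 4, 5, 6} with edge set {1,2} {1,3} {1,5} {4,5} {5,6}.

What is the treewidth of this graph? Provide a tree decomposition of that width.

Treewidth 1.
One optimal decomposition is:
Bags: B1 = {1, 3}  B2 = {1, 5}  B3 = {5, 6}  B4 = {4, 5}  B5 = {1, 2}
Tree: B1–B2, B2–B3, B2–B4, B2–B5

Every bag has size at most 2, so the width is 2 − 1 = 1 and tw(G) ≤ 1. Any graph with an edge has treewidth ≥ 1, and G has the edge 3–1. Therefore the treewidth is 1.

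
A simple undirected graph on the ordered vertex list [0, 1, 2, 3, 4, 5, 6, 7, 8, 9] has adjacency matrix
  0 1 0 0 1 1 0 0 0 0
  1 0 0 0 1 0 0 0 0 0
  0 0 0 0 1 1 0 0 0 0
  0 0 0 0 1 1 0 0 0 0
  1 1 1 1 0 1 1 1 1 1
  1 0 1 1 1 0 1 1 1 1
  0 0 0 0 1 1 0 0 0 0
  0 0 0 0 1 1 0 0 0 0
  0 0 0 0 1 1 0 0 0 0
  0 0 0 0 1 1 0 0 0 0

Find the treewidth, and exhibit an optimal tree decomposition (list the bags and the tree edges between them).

Treewidth 2.
Bags: B1 = {4, 5, 7}  B2 = {4, 5, 9}  B3 = {3, 4, 5}  B4 = {0, 4, 5}  B5 = {0, 1, 4}  B6 = {4, 5, 6}  B7 = {2, 4, 5}  B8 = {4, 5, 8}
Tree: B1–B2, B2–B3, B3–B4, B4–B5, B1–B6, B4–B7, B1–B8

The largest bag has 3 vertices, giving width 2; this decomposition certifies tw(G) ≤ 2. For the lower bound, the 3 vertices {0, 1, 4} are pairwise adjacent, and any tree decomposition puts a clique entirely inside one bag — forcing width ≥ 2. Therefore the treewidth is 2.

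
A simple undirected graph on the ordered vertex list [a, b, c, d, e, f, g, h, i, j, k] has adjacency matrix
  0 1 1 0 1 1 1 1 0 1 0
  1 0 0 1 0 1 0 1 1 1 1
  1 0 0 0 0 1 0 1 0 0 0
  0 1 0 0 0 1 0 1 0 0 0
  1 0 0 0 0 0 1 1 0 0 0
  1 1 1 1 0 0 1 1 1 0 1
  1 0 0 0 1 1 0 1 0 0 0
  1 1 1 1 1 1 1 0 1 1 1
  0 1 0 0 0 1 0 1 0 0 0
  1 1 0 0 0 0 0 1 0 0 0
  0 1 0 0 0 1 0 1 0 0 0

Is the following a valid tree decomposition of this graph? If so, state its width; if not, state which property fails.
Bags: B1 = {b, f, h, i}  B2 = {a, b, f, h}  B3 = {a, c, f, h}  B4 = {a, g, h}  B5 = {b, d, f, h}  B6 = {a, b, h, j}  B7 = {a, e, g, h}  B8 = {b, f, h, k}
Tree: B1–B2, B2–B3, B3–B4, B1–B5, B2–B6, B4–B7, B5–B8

A tree decomposition must satisfy three properties: every vertex lies in some bag; for every edge, both endpoints lie together in some bag; and for every vertex, the bags containing it form a connected subtree. Here edge (f,g) lies in no bag, so the decomposition is invalid.

No — edge (f,g) lies in no bag.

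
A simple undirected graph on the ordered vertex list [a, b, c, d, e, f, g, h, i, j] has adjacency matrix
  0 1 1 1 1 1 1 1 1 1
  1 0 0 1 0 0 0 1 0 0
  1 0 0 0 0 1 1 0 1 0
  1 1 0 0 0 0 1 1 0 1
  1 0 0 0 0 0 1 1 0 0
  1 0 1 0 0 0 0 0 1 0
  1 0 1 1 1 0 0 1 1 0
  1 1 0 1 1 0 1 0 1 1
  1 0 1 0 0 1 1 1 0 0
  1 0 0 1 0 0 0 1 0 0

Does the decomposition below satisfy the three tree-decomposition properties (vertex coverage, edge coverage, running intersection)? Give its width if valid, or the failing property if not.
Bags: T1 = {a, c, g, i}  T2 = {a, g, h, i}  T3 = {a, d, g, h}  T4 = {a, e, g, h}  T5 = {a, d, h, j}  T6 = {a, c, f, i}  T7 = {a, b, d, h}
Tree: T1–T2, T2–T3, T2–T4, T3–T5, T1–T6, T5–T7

Yes; width 3.

Vertex coverage: the bags together contain {a, b, c, d, e, f, g, h, i, j}, the full vertex set. Edge coverage: each edge of G has both endpoints in at least one bag. Running intersection: for every vertex, the bags containing it form a connected subtree. All three properties hold, so this is a valid tree decomposition of width max|bag| − 1 = 3, and hence tw(G) ≤ 3.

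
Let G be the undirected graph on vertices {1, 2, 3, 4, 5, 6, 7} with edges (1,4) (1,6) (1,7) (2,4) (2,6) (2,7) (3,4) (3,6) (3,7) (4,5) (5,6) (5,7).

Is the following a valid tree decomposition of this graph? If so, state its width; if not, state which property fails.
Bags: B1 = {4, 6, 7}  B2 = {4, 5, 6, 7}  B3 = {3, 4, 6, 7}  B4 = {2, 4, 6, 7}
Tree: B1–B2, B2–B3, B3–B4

A tree decomposition must satisfy three properties: every vertex lies in some bag; for every edge, both endpoints lie together in some bag; and for every vertex, the bags containing it form a connected subtree. Here vertex 1 appears in no bag, so the decomposition is invalid.

No — vertex 1 appears in no bag.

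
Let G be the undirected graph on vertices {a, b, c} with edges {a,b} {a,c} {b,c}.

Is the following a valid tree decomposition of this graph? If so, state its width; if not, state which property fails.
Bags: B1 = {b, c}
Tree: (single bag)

A tree decomposition must satisfy three properties: every vertex lies in some bag; for every edge, both endpoints lie together in some bag; and for every vertex, the bags containing it form a connected subtree. Here vertex a appears in no bag, so the decomposition is invalid.

No — vertex a appears in no bag.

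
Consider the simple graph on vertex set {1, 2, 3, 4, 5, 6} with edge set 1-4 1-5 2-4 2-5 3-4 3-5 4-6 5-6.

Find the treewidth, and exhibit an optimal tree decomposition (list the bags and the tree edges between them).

Each bag holds 3 vertices, so the decomposition has width 2, which upper-bounds the treewidth. For the lower bound, G contains the cycle 4–2–5–1–4, so G is not a forest; only forests have treewidth ≤ 1, hence tw(G) ≥ 2. The upper and lower bounds meet at 2, so that is the treewidth.

Treewidth 2.
One such decomposition:
Bags: B1 = {2, 4, 5}  B2 = {1, 4, 5}  B3 = {4, 5, 6}  B4 = {3, 4, 5}
Tree: B1–B2, B2–B3, B3–B4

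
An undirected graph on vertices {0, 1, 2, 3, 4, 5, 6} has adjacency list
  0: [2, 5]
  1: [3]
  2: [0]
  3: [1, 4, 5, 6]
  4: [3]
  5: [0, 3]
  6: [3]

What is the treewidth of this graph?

1

A width-1 tree decomposition is:
Bags: B1 = {1, 3}  B2 = {3, 5}  B3 = {0, 5}  B4 = {3, 6}  B5 = {0, 2}  B6 = {3, 4}
Tree: B1–B2, B2–B3, B2–B4, B3–B5, B2–B6
Each bag holds 2 vertices, so the decomposition has width 1, which upper-bounds the treewidth. G has an edge, so its treewidth is at least 1. Therefore the treewidth is 1.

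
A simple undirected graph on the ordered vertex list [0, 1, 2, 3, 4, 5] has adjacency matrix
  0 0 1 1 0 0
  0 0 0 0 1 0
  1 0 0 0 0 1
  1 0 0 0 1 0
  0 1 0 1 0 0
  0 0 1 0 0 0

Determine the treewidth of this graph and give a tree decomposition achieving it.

Treewidth 1.
One optimal decomposition is:
Bags: B1 = {1, 4}  B2 = {3, 4}  B3 = {0, 3}  B4 = {0, 2}  B5 = {2, 5}
Tree: B1–B2, B2–B3, B3–B4, B4–B5

The largest bag has 2 vertices, giving width 1; this decomposition certifies tw(G) ≤ 1. Since G has at least one edge (e.g. 1–4), it is not an edgeless graph, so tw(G) ≥ 1. Combining the bounds, tw(G) = 1.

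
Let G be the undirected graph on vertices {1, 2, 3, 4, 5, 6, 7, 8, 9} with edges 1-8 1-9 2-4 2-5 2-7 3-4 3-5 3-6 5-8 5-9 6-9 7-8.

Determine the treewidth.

3

A width-3 tree decomposition is:
Bags: B1 = {1, 3, 6, 9}  B2 = {1, 3, 5, 9}  B3 = {1, 3, 5, 8}  B4 = {3, 4, 5, 8}  B5 = {2, 4, 5, 8}  B6 = {2, 4, 7, 8}
Tree: B1–B2, B2–B3, B3–B4, B4–B5, B5–B6
Every bag has size at most 4, so the width is 4 − 1 = 3 and tw(G) ≤ 3. For the lower bound: the 4 vertex sets {1,6,9}, {3}, {5}, {2,4,7,8} are disjoint, each induces a connected subgraph, and every pair is joined by at least one edge of G. Contracting each set to a single vertex therefore yields K_{4} as a minor, and since treewidth is minor-monotone, tw(G) ≥ tw(K_{4}) = 3. Hence tw(G) = 3 exactly.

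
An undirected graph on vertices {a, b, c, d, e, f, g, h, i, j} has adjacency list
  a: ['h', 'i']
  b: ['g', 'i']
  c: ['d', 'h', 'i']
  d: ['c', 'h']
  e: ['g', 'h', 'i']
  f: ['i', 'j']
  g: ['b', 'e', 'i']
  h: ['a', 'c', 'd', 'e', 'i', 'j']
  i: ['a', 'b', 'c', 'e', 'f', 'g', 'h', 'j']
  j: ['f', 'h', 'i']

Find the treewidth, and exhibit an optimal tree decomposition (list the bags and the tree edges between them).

Treewidth 2.
One optimal decomposition is:
Bags: B1 = {e, g, i}  B2 = {e, h, i}  B3 = {c, h, i}  B4 = {b, g, i}  B5 = {a, h, i}  B6 = {h, i, j}  B7 = {f, i, j}  B8 = {c, d, h}
Tree: B1–B2, B2–B3, B1–B4, B2–B5, B3–B6, B6–B7, B3–B8

The largest bag has 3 vertices, giving width 2; this decomposition certifies tw(G) ≤ 2. Conversely, {c, d, h} is a clique of size 3, and the vertices of any clique must share a bag in every tree decomposition; so some bag has ≥ 3 vertices and tw(G) ≥ 2. Hence tw(G) = 2 exactly.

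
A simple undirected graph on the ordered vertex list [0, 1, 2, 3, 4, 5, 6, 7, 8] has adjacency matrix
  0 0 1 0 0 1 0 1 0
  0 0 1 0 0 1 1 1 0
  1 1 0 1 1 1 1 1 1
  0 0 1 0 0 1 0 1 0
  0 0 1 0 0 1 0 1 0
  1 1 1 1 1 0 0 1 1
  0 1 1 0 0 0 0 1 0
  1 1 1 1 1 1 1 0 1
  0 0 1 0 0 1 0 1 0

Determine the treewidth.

3

A width-3 tree decomposition is:
Bags: B1 = {2, 3, 5, 7}  B2 = {2, 5, 7, 8}  B3 = {1, 2, 5, 7}  B4 = {0, 2, 5, 7}  B5 = {1, 2, 6, 7}  B6 = {2, 4, 5, 7}
Tree: B1–B2, B1–B3, B1–B4, B3–B5, B1–B6
The largest bag has 4 vertices, giving width 3; this decomposition certifies tw(G) ≤ 3. For the lower bound, the 4 vertices {0, 2, 5, 7} are pairwise adjacent, and any tree decomposition puts a clique entirely inside one bag — forcing width ≥ 3. Therefore the treewidth is 3.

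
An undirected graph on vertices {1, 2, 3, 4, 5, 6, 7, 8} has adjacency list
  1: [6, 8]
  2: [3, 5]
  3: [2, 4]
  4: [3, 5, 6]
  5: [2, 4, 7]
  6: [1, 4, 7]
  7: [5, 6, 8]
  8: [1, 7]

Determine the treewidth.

A width-2 tree decomposition is:
Bags: B1 = {2, 3, 4}  B2 = {2, 4, 5}  B3 = {4, 5, 6}  B4 = {5, 6, 7}  B5 = {1, 6, 7}  B6 = {1, 7, 8}
Tree: B1–B2, B2–B3, B3–B4, B4–B5, B5–B6
The largest bag has 3 vertices, giving width 2; this decomposition certifies tw(G) ≤ 2. The edges 3–2–5–4–3 form a cycle, so G is not a tree and its treewidth is at least 2. Combining the bounds, tw(G) = 2.

2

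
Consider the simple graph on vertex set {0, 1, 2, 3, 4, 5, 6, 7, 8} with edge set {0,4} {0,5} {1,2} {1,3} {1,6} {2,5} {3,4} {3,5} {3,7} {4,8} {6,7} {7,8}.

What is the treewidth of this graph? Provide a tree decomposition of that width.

Treewidth 3.
One such decomposition:
Bags: B1 = {0, 4, 5, 8}  B2 = {3, 4, 5, 8}  B3 = {3, 5, 7, 8}  B4 = {2, 3, 5, 7}  B5 = {1, 2, 3, 7}  B6 = {1, 2, 6, 7}
Tree: B1–B2, B2–B3, B3–B4, B4–B5, B5–B6

Every bag has size at most 4, so the width is 4 − 1 = 3 and tw(G) ≤ 3. For the lower bound: the 4 vertex sets {0,4,8}, {5}, {3}, {1,2,6,7} are disjoint, each induces a connected subgraph, and every pair is joined by at least one edge of G. Contracting each set to a single vertex therefore yields K_{4} as a minor, and since treewidth is minor-monotone, tw(G) ≥ tw(K_{4}) = 3. Therefore the treewidth is 3.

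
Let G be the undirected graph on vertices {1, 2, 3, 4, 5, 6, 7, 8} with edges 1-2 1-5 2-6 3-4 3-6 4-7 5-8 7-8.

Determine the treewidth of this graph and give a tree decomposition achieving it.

Each bag holds 3 vertices, so the decomposition has width 2, which upper-bounds the treewidth. The edges 2–6–3–4–7–8–5–1–2 form a cycle, so G is not a tree and its treewidth is at least 2. Combining the bounds, tw(G) = 2.

Treewidth 2.
One optimal decomposition is:
Bags: B1 = {2, 3, 6}  B2 = {2, 3, 4}  B3 = {2, 4, 7}  B4 = {2, 7, 8}  B5 = {2, 5, 8}  B6 = {1, 2, 5}
Tree: B1–B2, B2–B3, B3–B4, B4–B5, B5–B6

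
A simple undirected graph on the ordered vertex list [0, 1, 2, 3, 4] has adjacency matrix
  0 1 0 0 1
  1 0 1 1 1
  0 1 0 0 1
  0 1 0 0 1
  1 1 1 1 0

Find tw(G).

2

A width-2 tree decomposition is:
Bags: B1 = {1, 2, 4}  B2 = {1, 3, 4}  B3 = {0, 1, 4}
Tree: B1–B2, B2–B3
Each bag holds 3 vertices, so the decomposition has width 2, which upper-bounds the treewidth. On the other hand G contains the 3-clique {0, 1, 4}. A clique must lie in a single bag of any decomposition, so no decomposition can have width below 2. Combining the bounds, tw(G) = 2.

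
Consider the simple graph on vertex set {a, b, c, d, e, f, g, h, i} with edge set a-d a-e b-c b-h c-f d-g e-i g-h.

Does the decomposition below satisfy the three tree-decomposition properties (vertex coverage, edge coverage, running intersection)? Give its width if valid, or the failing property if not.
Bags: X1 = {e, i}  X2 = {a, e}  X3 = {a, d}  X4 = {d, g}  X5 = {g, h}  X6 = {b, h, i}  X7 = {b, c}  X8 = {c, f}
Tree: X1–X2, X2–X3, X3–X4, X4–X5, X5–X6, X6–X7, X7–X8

A tree decomposition must satisfy three properties: every vertex lies in some bag; for every edge, both endpoints lie together in some bag; and for every vertex, the bags containing it form a connected subtree. Here bags containing vertex i are not connected in the tree, so the decomposition is invalid.

No — bags containing vertex i are not connected in the tree.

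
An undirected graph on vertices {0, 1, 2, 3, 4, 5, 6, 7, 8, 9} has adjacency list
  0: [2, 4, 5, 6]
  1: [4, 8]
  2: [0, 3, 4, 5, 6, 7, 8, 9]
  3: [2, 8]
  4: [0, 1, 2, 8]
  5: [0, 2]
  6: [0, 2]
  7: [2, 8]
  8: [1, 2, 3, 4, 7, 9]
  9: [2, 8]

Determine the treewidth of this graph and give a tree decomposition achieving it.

The largest bag has 3 vertices, giving width 2; this decomposition certifies tw(G) ≤ 2. For the lower bound, the 3 vertices {1, 4, 8} are pairwise adjacent, and any tree decomposition puts a clique entirely inside one bag — forcing width ≥ 2. The upper and lower bounds meet at 2, so that is the treewidth.

Treewidth 2.
Bags: B1 = {0, 2, 6}  B2 = {0, 2, 4}  B3 = {2, 4, 8}  B4 = {2, 3, 8}  B5 = {1, 4, 8}  B6 = {0, 2, 5}  B7 = {2, 7, 8}  B8 = {2, 8, 9}
Tree: B1–B2, B2–B3, B3–B4, B3–B5, B1–B6, B3–B7, B3–B8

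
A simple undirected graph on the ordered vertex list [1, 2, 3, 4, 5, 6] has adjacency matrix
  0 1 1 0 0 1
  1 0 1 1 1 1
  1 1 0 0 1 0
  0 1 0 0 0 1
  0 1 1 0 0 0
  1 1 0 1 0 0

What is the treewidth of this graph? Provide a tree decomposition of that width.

Treewidth 2.
One such decomposition:
Bags: B1 = {1, 2, 6}  B2 = {2, 4, 6}  B3 = {1, 2, 3}  B4 = {2, 3, 5}
Tree: B1–B2, B1–B3, B3–B4

Each bag holds 3 vertices, so the decomposition has width 2, which upper-bounds the treewidth. For the lower bound, the 3 vertices {1, 2, 3} are pairwise adjacent, and any tree decomposition puts a clique entirely inside one bag — forcing width ≥ 2. Combining the bounds, tw(G) = 2.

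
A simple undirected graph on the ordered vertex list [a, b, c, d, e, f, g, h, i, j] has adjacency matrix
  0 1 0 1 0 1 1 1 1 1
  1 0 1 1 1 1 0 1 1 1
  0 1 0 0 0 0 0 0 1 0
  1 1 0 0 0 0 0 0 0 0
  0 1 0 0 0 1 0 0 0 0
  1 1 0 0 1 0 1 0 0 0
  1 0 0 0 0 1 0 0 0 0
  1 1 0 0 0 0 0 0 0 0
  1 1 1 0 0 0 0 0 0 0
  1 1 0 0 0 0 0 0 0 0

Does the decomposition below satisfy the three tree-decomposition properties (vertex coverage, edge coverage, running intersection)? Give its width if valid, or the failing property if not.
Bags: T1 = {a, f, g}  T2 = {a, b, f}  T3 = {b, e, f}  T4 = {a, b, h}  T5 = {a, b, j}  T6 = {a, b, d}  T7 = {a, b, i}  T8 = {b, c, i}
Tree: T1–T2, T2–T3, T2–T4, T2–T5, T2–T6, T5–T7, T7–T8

Checking the three conditions: (i) the bags cover all of {a, b, c, d, e, f, g, h, i, j}; (ii) for each edge, some bag contains both endpoints; (iii) the bags containing any fixed vertex form a subtree. All hold, so the decomposition is valid with width 3 − 1 = 2.

Yes; width 2.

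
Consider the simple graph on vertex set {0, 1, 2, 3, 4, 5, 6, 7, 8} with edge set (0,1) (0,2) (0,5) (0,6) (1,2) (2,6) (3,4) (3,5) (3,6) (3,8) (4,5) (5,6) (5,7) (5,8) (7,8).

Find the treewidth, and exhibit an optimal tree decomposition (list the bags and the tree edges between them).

Treewidth 2.
One such decomposition:
Bags: B1 = {3, 5, 6}  B2 = {0, 5, 6}  B3 = {0, 2, 6}  B4 = {3, 5, 8}  B5 = {3, 4, 5}  B6 = {0, 1, 2}  B7 = {5, 7, 8}
Tree: B1–B2, B2–B3, B1–B4, B4–B5, B3–B6, B4–B7

Each bag holds 3 vertices, so the decomposition has width 2, which upper-bounds the treewidth. Conversely, {0, 1, 2} is a clique of size 3, and the vertices of any clique must share a bag in every tree decomposition; so some bag has ≥ 3 vertices and tw(G) ≥ 2. The upper and lower bounds meet at 2, so that is the treewidth.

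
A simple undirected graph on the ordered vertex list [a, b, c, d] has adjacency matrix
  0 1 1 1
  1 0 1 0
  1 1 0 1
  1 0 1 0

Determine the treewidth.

A width-2 tree decomposition is:
Bags: B1 = {a, b, c}  B2 = {a, c, d}
Tree: B1–B2
Every bag has size at most 3, so the width is 3 − 1 = 2 and tw(G) ≤ 2. On the other hand G contains the 3-clique {a, c, d}. A clique must lie in a single bag of any decomposition, so no decomposition can have width below 2. Therefore the treewidth is 2.

2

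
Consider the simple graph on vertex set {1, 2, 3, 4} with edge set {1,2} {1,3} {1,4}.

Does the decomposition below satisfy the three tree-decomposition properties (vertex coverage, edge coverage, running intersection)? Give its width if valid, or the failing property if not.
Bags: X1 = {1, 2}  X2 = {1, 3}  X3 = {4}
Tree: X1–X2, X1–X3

A tree decomposition must satisfy three properties: every vertex lies in some bag; for every edge, both endpoints lie together in some bag; and for every vertex, the bags containing it form a connected subtree. Here edge (1,4) lies in no bag, so the decomposition is invalid.

No — edge (1,4) lies in no bag.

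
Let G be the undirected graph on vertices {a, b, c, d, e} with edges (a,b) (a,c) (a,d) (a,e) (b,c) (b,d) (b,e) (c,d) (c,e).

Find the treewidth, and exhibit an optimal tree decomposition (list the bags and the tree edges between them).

The largest bag has 4 vertices, giving width 3; this decomposition certifies tw(G) ≤ 3. For the lower bound, the 4 vertices {a, b, c, d} are pairwise adjacent, and any tree decomposition puts a clique entirely inside one bag — forcing width ≥ 3. Combining the bounds, tw(G) = 3.

Treewidth 3.
Bags: B1 = {a, b, c, e}  B2 = {a, b, c, d}
Tree: B1–B2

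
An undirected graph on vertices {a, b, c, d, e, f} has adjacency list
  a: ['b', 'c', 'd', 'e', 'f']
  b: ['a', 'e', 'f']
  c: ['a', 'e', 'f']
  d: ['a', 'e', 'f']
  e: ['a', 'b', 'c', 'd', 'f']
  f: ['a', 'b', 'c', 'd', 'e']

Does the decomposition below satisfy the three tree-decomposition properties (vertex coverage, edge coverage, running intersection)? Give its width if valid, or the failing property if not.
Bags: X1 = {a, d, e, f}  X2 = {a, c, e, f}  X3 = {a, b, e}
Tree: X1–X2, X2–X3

No — edge (f,b) lies in no bag.

A tree decomposition must satisfy three properties: every vertex lies in some bag; for every edge, both endpoints lie together in some bag; and for every vertex, the bags containing it form a connected subtree. Here edge (f,b) lies in no bag, so the decomposition is invalid.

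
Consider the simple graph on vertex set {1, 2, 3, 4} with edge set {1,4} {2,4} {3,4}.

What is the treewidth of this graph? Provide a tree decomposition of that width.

Treewidth 1.
One optimal decomposition is:
Bags: B1 = {1, 4}  B2 = {2, 4}  B3 = {3, 4}
Tree: B1–B2, B2–B3

The largest bag has 2 vertices, giving width 1; this decomposition certifies tw(G) ≤ 1. Since G has at least one edge (e.g. 1–4), it is not an edgeless graph, so tw(G) ≥ 1. Hence tw(G) = 1 exactly.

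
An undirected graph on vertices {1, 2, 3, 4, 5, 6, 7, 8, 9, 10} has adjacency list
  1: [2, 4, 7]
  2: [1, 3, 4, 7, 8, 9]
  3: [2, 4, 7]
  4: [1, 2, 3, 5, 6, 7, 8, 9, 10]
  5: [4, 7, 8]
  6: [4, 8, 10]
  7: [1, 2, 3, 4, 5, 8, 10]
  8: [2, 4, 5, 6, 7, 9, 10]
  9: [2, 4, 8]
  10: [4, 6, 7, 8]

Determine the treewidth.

3

A width-3 tree decomposition is:
Bags: B1 = {1, 2, 4, 7}  B2 = {2, 3, 4, 7}  B3 = {2, 4, 7, 8}  B4 = {2, 4, 8, 9}  B5 = {4, 7, 8, 10}  B6 = {4, 5, 7, 8}  B7 = {4, 6, 8, 10}
Tree: B1–B2, B2–B3, B3–B4, B3–B5, B3–B6, B5–B7
The largest bag has 4 vertices, giving width 3; this decomposition certifies tw(G) ≤ 3. For the lower bound, the 4 vertices {2, 4, 8, 9} are pairwise adjacent, and any tree decomposition puts a clique entirely inside one bag — forcing width ≥ 3. The upper and lower bounds meet at 3, so that is the treewidth.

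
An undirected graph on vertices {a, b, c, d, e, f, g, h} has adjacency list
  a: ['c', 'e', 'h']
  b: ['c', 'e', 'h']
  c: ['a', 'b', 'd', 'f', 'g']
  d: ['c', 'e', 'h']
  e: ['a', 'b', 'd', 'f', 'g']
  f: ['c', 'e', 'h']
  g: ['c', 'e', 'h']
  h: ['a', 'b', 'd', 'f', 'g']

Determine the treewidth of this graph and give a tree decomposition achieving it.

Treewidth 3.
One optimal decomposition is:
Bags: B1 = {c, e, g, h}  B2 = {a, c, e, h}  B3 = {c, d, e, h}  B4 = {b, c, e, h}  B5 = {c, e, f, h}
Tree: B1–B2, B2–B3, B3–B4, B4–B5

Every bag has size at most 4, so the width is 4 − 1 = 3 and tw(G) ≤ 3. For the lower bound: the 4 vertex sets {c,g}, {a,e}, {h}, {d} are disjoint, each induces a connected subgraph, and every pair is joined by at least one edge of G. Contracting each set to a single vertex therefore yields K_{4} as a minor, and since treewidth is minor-monotone, tw(G) ≥ tw(K_{4}) = 3. Therefore the treewidth is 3.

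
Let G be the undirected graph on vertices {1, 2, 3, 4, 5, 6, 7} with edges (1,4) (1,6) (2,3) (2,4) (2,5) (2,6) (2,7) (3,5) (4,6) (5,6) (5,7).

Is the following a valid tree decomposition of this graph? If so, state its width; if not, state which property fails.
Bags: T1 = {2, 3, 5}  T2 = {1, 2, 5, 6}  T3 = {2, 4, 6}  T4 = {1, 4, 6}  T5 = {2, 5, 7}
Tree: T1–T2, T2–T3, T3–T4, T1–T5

A tree decomposition must satisfy three properties: every vertex lies in some bag; for every edge, both endpoints lie together in some bag; and for every vertex, the bags containing it form a connected subtree. Here bags containing vertex 1 are not connected in the tree, so the decomposition is invalid.

No — bags containing vertex 1 are not connected in the tree.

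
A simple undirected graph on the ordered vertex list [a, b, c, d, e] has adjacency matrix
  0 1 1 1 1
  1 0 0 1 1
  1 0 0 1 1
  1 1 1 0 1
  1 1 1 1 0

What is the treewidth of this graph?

A width-3 tree decomposition is:
Bags: B1 = {a, b, d, e}  B2 = {a, c, d, e}
Tree: B1–B2
Every bag has size at most 4, so the width is 4 − 1 = 3 and tw(G) ≤ 3. Conversely, {a, c, d, e} is a clique of size 4, and the vertices of any clique must share a bag in every tree decomposition; so some bag has ≥ 4 vertices and tw(G) ≥ 3. Combining the bounds, tw(G) = 3.

3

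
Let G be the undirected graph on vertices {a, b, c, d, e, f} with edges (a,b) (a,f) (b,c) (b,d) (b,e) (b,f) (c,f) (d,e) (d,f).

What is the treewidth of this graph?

A width-2 tree decomposition is:
Bags: B1 = {b, c, f}  B2 = {b, d, f}  B3 = {b, d, e}  B4 = {a, b, f}
Tree: B1–B2, B2–B3, B2–B4
Every bag has size at most 3, so the width is 3 − 1 = 2 and tw(G) ≤ 2. On the other hand G contains the 3-clique {b, d, e}. A clique must lie in a single bag of any decomposition, so no decomposition can have width below 2. The upper and lower bounds meet at 2, so that is the treewidth.

2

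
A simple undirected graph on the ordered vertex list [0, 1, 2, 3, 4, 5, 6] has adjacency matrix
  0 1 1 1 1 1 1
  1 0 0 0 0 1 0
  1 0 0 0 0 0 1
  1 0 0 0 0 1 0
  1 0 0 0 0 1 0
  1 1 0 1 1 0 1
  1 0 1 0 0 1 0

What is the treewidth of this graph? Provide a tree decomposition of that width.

Each bag holds 3 vertices, so the decomposition has width 2, which upper-bounds the treewidth. Conversely, {0, 2, 6} is a clique of size 3, and the vertices of any clique must share a bag in every tree decomposition; so some bag has ≥ 3 vertices and tw(G) ≥ 2. The upper and lower bounds meet at 2, so that is the treewidth.

Treewidth 2.
Bags: B1 = {0, 1, 5}  B2 = {0, 5, 6}  B3 = {0, 4, 5}  B4 = {0, 2, 6}  B5 = {0, 3, 5}
Tree: B1–B2, B2–B3, B2–B4, B2–B5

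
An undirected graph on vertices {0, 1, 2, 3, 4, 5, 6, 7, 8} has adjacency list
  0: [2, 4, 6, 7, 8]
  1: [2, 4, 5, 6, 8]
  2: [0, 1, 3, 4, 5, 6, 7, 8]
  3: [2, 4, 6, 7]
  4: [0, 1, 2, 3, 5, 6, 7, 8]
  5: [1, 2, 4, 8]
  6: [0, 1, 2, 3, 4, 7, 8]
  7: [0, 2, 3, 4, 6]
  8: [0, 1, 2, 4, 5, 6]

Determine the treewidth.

4

A width-4 tree decomposition is:
Bags: B1 = {1, 2, 4, 6, 8}  B2 = {0, 2, 4, 6, 8}  B3 = {0, 2, 4, 6, 7}  B4 = {2, 3, 4, 6, 7}  B5 = {1, 2, 4, 5, 8}
Tree: B1–B2, B2–B3, B3–B4, B1–B5
The largest bag has 5 vertices, giving width 4; this decomposition certifies tw(G) ≤ 4. Conversely, {1, 2, 4, 5, 8} is a clique of size 5, and the vertices of any clique must share a bag in every tree decomposition; so some bag has ≥ 5 vertices and tw(G) ≥ 4. Hence tw(G) = 4 exactly.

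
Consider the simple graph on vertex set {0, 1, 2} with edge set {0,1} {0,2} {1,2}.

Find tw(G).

A width-2 tree decomposition is:
Bags: B1 = {0, 1, 2}
Tree: (single bag)
A single bag containing all 3 vertices is trivially a valid decomposition of width 2. Conversely, {0, 1, 2} is a clique of size 3, and the vertices of any clique must share a bag in every tree decomposition; so some bag has ≥ 3 vertices and tw(G) ≥ 2. Therefore the treewidth is 2.

2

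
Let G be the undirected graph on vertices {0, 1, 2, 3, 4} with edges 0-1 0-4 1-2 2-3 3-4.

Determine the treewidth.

2

A width-2 tree decomposition is:
Bags: B1 = {1, 2, 3}  B2 = {1, 3, 4}  B3 = {0, 1, 4}
Tree: B1–B2, B2–B3
Each bag holds 3 vertices, so the decomposition has width 2, which upper-bounds the treewidth. The edges 1–2–3–4–0–1 form a cycle, so G is not a tree and its treewidth is at least 2. Hence tw(G) = 2 exactly.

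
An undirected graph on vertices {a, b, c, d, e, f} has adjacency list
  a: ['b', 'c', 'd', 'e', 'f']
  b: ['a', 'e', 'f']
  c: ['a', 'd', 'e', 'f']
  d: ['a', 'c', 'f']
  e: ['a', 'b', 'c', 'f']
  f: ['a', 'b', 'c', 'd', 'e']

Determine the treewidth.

3

A width-3 tree decomposition is:
Bags: B1 = {a, c, e, f}  B2 = {a, c, d, f}  B3 = {a, b, e, f}
Tree: B1–B2, B1–B3
Each bag holds 4 vertices, so the decomposition has width 3, which upper-bounds the treewidth. Conversely, {a, c, d, f} is a clique of size 4, and the vertices of any clique must share a bag in every tree decomposition; so some bag has ≥ 4 vertices and tw(G) ≥ 3. The upper and lower bounds meet at 3, so that is the treewidth.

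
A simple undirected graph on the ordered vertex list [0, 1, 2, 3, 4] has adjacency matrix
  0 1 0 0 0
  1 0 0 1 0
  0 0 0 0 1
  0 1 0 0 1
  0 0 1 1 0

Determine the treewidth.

1

A width-1 tree decomposition is:
Bags: B1 = {1, 3}  B2 = {3, 4}  B3 = {2, 4}  B4 = {0, 1}
Tree: B1–B2, B2–B3, B1–B4
The largest bag has 2 vertices, giving width 1; this decomposition certifies tw(G) ≤ 1. G has an edge, so its treewidth is at least 1. Combining the bounds, tw(G) = 1.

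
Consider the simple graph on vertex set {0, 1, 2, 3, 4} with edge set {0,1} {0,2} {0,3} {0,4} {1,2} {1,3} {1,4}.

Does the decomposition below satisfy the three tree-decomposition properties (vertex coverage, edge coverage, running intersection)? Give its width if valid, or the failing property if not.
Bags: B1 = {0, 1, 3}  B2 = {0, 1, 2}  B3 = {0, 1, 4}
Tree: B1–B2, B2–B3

Yes; width 2.

Every vertex of G appears in some bag (union = {0, 1, 2, 3, 4}); every edge is covered by a bag; and for each vertex v the set of bags containing v is connected in the bag tree. The decomposition is therefore valid. The largest bag has 3 vertices, so the width is 2.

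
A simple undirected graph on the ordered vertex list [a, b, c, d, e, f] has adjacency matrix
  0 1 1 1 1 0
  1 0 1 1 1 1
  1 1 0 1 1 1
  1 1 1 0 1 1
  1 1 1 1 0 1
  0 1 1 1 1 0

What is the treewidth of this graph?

A width-4 tree decomposition is:
Bags: B1 = {b, c, d, e, f}  B2 = {a, b, c, d, e}
Tree: B1–B2
Every bag has size at most 5, so the width is 5 − 1 = 4 and tw(G) ≤ 4. For the lower bound, the 5 vertices {b, c, d, e, f} are pairwise adjacent, and any tree decomposition puts a clique entirely inside one bag — forcing width ≥ 4. Therefore the treewidth is 4.

4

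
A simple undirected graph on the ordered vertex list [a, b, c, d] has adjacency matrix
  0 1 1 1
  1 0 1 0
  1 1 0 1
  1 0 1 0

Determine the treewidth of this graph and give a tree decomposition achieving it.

The largest bag has 3 vertices, giving width 2; this decomposition certifies tw(G) ≤ 2. Conversely, {a, c, d} is a clique of size 3, and the vertices of any clique must share a bag in every tree decomposition; so some bag has ≥ 3 vertices and tw(G) ≥ 2. Combining the bounds, tw(G) = 2.

Treewidth 2.
Bags: B1 = {a, b, c}  B2 = {a, c, d}
Tree: B1–B2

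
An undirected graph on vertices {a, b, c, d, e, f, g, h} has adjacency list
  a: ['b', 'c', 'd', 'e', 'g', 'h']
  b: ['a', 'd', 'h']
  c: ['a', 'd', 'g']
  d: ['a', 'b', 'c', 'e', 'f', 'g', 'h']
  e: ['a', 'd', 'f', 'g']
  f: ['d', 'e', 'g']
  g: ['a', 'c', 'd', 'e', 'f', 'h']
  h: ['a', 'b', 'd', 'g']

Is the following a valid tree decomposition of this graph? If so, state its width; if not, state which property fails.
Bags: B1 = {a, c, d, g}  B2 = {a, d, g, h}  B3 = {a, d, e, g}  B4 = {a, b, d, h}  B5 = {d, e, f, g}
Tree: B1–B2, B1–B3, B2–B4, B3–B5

Every vertex of G appears in some bag (union = {a, b, c, d, e, f, g, h}); every edge is covered by a bag; and for each vertex v the set of bags containing v is connected in the bag tree. The decomposition is therefore valid. The largest bag has 4 vertices, so the width is 3.

Yes; width 3.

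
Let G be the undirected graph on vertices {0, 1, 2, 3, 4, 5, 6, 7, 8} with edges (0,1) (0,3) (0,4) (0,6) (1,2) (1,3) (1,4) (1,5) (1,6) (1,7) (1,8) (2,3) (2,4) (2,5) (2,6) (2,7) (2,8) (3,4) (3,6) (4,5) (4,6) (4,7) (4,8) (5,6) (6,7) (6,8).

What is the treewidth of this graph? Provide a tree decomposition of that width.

The largest bag has 5 vertices, giving width 4; this decomposition certifies tw(G) ≤ 4. For the lower bound, the 5 vertices {0, 1, 3, 4, 6} are pairwise adjacent, and any tree decomposition puts a clique entirely inside one bag — forcing width ≥ 4. Combining the bounds, tw(G) = 4.

Treewidth 4.
One optimal decomposition is:
Bags: B1 = {1, 2, 3, 4, 6}  B2 = {1, 2, 4, 5, 6}  B3 = {1, 2, 4, 6, 8}  B4 = {0, 1, 3, 4, 6}  B5 = {1, 2, 4, 6, 7}
Tree: B1–B2, B2–B3, B1–B4, B1–B5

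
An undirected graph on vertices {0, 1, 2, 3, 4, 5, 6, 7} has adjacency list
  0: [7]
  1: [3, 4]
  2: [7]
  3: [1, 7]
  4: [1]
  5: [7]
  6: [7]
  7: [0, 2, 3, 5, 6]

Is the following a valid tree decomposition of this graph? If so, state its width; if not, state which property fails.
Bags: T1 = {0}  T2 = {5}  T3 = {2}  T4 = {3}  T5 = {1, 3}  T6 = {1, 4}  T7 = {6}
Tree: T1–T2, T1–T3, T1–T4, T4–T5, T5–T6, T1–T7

A tree decomposition must satisfy three properties: every vertex lies in some bag; for every edge, both endpoints lie together in some bag; and for every vertex, the bags containing it form a connected subtree. Here vertex 7 appears in no bag, so the decomposition is invalid.

No — vertex 7 appears in no bag.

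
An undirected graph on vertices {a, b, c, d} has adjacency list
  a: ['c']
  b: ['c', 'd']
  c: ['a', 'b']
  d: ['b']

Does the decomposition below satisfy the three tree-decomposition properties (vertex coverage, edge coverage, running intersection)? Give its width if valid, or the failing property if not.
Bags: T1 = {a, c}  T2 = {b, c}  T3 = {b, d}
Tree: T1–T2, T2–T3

Every vertex of G appears in some bag (union = {a, b, c, d}); every edge is covered by a bag; and for each vertex v the set of bags containing v is connected in the bag tree. The decomposition is therefore valid. The largest bag has 2 vertices, so the width is 1.

Yes; width 1.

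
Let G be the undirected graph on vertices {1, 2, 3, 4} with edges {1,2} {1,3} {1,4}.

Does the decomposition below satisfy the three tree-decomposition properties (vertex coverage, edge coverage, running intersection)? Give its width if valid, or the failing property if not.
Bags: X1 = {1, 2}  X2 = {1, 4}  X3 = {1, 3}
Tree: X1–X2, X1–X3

Yes; width 1.

Every vertex of G appears in some bag (union = {1, 2, 3, 4}); every edge is covered by a bag; and for each vertex v the set of bags containing v is connected in the bag tree. The decomposition is therefore valid. The largest bag has 2 vertices, so the width is 1.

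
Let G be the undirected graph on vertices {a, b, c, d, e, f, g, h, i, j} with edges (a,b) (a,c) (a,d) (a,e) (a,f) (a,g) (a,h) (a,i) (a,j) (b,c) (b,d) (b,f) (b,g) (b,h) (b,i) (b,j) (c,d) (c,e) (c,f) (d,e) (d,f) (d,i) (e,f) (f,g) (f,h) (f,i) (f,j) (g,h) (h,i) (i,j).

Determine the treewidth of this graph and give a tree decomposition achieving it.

Treewidth 4.
One such decomposition:
Bags: B1 = {a, b, f, h, i}  B2 = {a, b, f, g, h}  B3 = {a, b, d, f, i}  B4 = {a, b, c, d, f}  B5 = {a, b, f, i, j}  B6 = {a, c, d, e, f}
Tree: B1–B2, B1–B3, B3–B4, B1–B5, B4–B6

Each bag holds 5 vertices, so the decomposition has width 4, which upper-bounds the treewidth. On the other hand G contains the 5-clique {a, c, d, e, f}. A clique must lie in a single bag of any decomposition, so no decomposition can have width below 4. Hence tw(G) = 4 exactly.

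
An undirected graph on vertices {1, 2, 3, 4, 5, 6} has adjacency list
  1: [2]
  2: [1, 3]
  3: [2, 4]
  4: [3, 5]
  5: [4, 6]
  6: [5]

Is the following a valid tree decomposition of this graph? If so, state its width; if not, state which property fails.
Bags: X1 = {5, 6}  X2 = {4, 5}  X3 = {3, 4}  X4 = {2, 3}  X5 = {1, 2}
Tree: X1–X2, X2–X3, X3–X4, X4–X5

Yes; width 1.

Every vertex of G appears in some bag (union = {1, 2, 3, 4, 5, 6}); every edge is covered by a bag; and for each vertex v the set of bags containing v is connected in the bag tree. The decomposition is therefore valid. The largest bag has 2 vertices, so the width is 1.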